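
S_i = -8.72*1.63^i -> [-8.72, -14.21, -23.17, -37.76, -61.56]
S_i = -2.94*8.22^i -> [-2.94, -24.17, -198.65, -1632.91, -13422.54]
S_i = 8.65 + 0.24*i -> [8.65, 8.89, 9.13, 9.37, 9.61]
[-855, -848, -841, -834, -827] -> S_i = -855 + 7*i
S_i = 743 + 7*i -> [743, 750, 757, 764, 771]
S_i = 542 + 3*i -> [542, 545, 548, 551, 554]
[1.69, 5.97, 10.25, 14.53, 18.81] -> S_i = 1.69 + 4.28*i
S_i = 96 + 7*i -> [96, 103, 110, 117, 124]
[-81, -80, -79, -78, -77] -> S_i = -81 + 1*i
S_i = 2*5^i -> [2, 10, 50, 250, 1250]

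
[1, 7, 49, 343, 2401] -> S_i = 1*7^i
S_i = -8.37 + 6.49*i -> [-8.37, -1.88, 4.61, 11.1, 17.59]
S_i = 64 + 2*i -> [64, 66, 68, 70, 72]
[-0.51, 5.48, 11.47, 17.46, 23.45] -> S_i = -0.51 + 5.99*i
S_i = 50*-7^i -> [50, -350, 2450, -17150, 120050]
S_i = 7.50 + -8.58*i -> [7.5, -1.08, -9.66, -18.24, -26.82]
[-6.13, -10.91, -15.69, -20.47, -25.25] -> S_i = -6.13 + -4.78*i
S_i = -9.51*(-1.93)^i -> [-9.51, 18.35, -35.42, 68.37, -131.95]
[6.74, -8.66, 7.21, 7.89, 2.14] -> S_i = Random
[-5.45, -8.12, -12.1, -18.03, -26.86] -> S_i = -5.45*1.49^i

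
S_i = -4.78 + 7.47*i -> [-4.78, 2.69, 10.16, 17.63, 25.1]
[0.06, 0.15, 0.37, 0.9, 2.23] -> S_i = 0.06*2.47^i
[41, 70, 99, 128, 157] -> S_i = 41 + 29*i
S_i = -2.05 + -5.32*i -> [-2.05, -7.37, -12.69, -18.01, -23.33]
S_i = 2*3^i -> [2, 6, 18, 54, 162]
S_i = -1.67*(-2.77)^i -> [-1.67, 4.63, -12.81, 35.49, -98.32]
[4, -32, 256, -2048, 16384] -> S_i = 4*-8^i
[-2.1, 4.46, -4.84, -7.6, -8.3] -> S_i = Random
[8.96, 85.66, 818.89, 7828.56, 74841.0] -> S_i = 8.96*9.56^i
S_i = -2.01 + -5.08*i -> [-2.01, -7.09, -12.17, -17.25, -22.33]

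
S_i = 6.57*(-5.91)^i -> [6.57, -38.83, 229.48, -1356.21, 8015.22]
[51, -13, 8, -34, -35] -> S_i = Random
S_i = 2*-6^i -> [2, -12, 72, -432, 2592]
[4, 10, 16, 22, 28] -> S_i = 4 + 6*i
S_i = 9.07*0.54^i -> [9.07, 4.9, 2.64, 1.43, 0.77]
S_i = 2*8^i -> [2, 16, 128, 1024, 8192]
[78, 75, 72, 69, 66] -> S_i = 78 + -3*i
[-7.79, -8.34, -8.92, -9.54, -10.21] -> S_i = -7.79*1.07^i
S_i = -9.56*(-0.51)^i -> [-9.56, 4.88, -2.49, 1.27, -0.65]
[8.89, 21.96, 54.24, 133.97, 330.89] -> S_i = 8.89*2.47^i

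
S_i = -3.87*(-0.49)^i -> [-3.87, 1.9, -0.93, 0.46, -0.22]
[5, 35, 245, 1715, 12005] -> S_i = 5*7^i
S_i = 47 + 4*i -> [47, 51, 55, 59, 63]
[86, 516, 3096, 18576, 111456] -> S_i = 86*6^i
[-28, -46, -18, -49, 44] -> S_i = Random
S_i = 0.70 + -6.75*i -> [0.7, -6.05, -12.8, -19.55, -26.3]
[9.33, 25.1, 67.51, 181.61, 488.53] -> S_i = 9.33*2.69^i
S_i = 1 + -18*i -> [1, -17, -35, -53, -71]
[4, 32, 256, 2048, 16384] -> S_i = 4*8^i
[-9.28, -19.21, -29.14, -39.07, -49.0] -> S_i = -9.28 + -9.93*i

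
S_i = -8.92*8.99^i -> [-8.92, -80.19, -720.92, -6481.03, -58264.45]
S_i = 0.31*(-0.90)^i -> [0.31, -0.28, 0.25, -0.23, 0.2]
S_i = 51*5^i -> [51, 255, 1275, 6375, 31875]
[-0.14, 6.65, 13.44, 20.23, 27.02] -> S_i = -0.14 + 6.79*i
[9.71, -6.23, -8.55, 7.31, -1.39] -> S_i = Random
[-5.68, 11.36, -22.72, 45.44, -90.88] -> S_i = -5.68*(-2.00)^i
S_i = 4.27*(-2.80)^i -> [4.27, -11.96, 33.48, -93.74, 262.46]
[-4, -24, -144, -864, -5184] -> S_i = -4*6^i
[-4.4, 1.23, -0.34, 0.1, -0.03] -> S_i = -4.40*(-0.28)^i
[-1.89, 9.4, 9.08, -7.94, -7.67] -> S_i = Random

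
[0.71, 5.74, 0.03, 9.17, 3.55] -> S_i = Random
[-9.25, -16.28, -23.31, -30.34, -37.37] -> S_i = -9.25 + -7.03*i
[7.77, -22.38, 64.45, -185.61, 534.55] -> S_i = 7.77*(-2.88)^i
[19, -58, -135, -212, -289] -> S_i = 19 + -77*i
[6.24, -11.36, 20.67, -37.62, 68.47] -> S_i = 6.24*(-1.82)^i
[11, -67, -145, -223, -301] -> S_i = 11 + -78*i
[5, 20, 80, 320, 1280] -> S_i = 5*4^i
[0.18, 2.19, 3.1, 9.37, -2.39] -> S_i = Random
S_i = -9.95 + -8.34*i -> [-9.95, -18.29, -26.63, -34.97, -43.31]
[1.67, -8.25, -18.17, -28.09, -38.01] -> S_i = 1.67 + -9.92*i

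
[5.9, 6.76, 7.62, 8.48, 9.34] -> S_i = 5.90 + 0.86*i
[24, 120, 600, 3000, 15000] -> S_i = 24*5^i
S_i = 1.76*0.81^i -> [1.76, 1.43, 1.15, 0.94, 0.76]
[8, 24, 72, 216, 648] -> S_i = 8*3^i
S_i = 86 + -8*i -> [86, 78, 70, 62, 54]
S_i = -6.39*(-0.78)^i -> [-6.39, 4.98, -3.89, 3.03, -2.37]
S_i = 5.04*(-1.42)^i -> [5.04, -7.16, 10.16, -14.43, 20.49]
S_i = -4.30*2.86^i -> [-4.3, -12.3, -35.17, -100.59, -287.7]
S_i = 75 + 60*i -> [75, 135, 195, 255, 315]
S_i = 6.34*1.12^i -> [6.34, 7.1, 7.95, 8.91, 9.98]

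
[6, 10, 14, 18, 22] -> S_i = 6 + 4*i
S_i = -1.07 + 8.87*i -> [-1.07, 7.8, 16.67, 25.54, 34.41]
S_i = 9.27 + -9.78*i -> [9.27, -0.51, -10.29, -20.07, -29.85]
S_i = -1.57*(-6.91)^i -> [-1.57, 10.85, -74.96, 518.0, -3579.41]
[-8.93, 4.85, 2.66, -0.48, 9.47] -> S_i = Random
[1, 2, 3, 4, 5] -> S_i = 1 + 1*i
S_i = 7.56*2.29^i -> [7.56, 17.31, 39.65, 90.79, 207.9]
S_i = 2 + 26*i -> [2, 28, 54, 80, 106]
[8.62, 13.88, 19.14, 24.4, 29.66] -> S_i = 8.62 + 5.26*i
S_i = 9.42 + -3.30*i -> [9.42, 6.12, 2.82, -0.48, -3.78]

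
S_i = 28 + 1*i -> [28, 29, 30, 31, 32]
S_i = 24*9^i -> [24, 216, 1944, 17496, 157464]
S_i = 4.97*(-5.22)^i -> [4.97, -25.94, 135.42, -706.92, 3690.1]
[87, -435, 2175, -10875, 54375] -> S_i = 87*-5^i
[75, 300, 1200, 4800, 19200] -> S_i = 75*4^i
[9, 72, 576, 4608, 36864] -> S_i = 9*8^i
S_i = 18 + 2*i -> [18, 20, 22, 24, 26]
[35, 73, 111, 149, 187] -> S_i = 35 + 38*i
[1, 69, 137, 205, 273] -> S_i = 1 + 68*i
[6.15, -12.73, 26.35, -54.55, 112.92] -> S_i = 6.15*(-2.07)^i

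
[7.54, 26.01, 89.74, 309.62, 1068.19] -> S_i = 7.54*3.45^i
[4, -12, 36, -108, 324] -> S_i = 4*-3^i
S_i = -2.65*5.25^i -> [-2.65, -13.91, -73.04, -383.46, -2013.18]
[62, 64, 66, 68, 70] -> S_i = 62 + 2*i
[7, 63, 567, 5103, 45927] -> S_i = 7*9^i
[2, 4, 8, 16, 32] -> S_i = 2*2^i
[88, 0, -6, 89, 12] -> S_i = Random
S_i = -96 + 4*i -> [-96, -92, -88, -84, -80]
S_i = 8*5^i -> [8, 40, 200, 1000, 5000]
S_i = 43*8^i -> [43, 344, 2752, 22016, 176128]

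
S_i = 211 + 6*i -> [211, 217, 223, 229, 235]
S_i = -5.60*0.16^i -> [-5.6, -0.9, -0.14, -0.02, -0.0]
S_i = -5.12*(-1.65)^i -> [-5.12, 8.45, -13.94, 23.0, -37.95]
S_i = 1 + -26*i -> [1, -25, -51, -77, -103]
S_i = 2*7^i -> [2, 14, 98, 686, 4802]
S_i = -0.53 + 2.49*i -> [-0.53, 1.96, 4.45, 6.94, 9.43]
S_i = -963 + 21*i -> [-963, -942, -921, -900, -879]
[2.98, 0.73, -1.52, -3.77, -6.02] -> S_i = 2.98 + -2.25*i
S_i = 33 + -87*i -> [33, -54, -141, -228, -315]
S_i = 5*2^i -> [5, 10, 20, 40, 80]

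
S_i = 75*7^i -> [75, 525, 3675, 25725, 180075]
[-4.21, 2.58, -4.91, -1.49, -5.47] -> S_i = Random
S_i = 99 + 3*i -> [99, 102, 105, 108, 111]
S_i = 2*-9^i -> [2, -18, 162, -1458, 13122]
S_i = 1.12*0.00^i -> [1.12, 0.0, 0.0, 0.0, 0.0]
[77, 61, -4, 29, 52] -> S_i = Random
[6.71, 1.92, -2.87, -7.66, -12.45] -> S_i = 6.71 + -4.79*i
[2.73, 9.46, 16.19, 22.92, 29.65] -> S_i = 2.73 + 6.73*i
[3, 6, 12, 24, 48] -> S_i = 3*2^i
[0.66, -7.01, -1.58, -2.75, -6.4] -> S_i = Random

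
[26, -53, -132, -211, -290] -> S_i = 26 + -79*i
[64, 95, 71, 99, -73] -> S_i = Random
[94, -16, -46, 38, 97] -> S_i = Random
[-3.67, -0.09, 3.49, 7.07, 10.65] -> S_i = -3.67 + 3.58*i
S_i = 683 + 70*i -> [683, 753, 823, 893, 963]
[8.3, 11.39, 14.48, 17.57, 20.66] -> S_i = 8.30 + 3.09*i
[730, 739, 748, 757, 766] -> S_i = 730 + 9*i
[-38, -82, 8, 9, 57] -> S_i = Random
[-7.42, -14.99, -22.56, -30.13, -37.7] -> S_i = -7.42 + -7.57*i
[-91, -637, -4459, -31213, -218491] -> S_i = -91*7^i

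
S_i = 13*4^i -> [13, 52, 208, 832, 3328]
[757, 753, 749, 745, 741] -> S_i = 757 + -4*i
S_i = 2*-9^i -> [2, -18, 162, -1458, 13122]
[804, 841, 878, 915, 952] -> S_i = 804 + 37*i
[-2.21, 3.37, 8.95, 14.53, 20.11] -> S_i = -2.21 + 5.58*i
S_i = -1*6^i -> [-1, -6, -36, -216, -1296]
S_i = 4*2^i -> [4, 8, 16, 32, 64]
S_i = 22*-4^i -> [22, -88, 352, -1408, 5632]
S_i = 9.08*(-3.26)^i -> [9.08, -29.6, 96.5, -314.59, 1025.55]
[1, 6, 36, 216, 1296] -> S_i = 1*6^i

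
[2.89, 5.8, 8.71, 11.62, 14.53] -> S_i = 2.89 + 2.91*i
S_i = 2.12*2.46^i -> [2.12, 5.22, 12.83, 31.56, 77.64]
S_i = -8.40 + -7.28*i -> [-8.4, -15.68, -22.96, -30.24, -37.52]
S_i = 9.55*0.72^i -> [9.55, 6.88, 4.95, 3.56, 2.57]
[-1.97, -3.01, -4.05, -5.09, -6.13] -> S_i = -1.97 + -1.04*i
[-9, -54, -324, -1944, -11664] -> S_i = -9*6^i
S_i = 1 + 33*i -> [1, 34, 67, 100, 133]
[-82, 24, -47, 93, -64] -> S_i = Random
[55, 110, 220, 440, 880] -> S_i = 55*2^i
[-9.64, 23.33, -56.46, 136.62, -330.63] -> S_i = -9.64*(-2.42)^i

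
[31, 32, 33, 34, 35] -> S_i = 31 + 1*i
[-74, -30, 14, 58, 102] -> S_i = -74 + 44*i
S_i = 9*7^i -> [9, 63, 441, 3087, 21609]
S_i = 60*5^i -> [60, 300, 1500, 7500, 37500]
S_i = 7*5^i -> [7, 35, 175, 875, 4375]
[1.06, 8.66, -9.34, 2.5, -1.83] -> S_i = Random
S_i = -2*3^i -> [-2, -6, -18, -54, -162]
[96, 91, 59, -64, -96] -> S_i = Random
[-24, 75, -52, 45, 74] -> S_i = Random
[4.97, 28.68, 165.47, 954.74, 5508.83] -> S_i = 4.97*5.77^i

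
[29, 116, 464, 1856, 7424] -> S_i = 29*4^i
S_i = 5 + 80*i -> [5, 85, 165, 245, 325]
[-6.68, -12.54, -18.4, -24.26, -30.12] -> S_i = -6.68 + -5.86*i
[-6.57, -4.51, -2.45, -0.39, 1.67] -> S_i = -6.57 + 2.06*i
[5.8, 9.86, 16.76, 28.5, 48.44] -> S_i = 5.80*1.70^i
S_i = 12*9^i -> [12, 108, 972, 8748, 78732]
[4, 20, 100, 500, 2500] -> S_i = 4*5^i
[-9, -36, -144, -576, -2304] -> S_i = -9*4^i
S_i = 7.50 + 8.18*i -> [7.5, 15.68, 23.86, 32.04, 40.22]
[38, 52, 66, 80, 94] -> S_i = 38 + 14*i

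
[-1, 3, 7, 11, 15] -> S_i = -1 + 4*i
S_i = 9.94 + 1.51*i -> [9.94, 11.45, 12.96, 14.47, 15.98]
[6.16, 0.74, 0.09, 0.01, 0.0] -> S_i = 6.16*0.12^i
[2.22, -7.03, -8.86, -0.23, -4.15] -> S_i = Random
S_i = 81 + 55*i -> [81, 136, 191, 246, 301]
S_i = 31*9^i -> [31, 279, 2511, 22599, 203391]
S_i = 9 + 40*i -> [9, 49, 89, 129, 169]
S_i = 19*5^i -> [19, 95, 475, 2375, 11875]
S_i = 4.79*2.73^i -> [4.79, 13.08, 35.7, 97.46, 266.06]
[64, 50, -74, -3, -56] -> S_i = Random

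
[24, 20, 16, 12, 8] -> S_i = 24 + -4*i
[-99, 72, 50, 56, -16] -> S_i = Random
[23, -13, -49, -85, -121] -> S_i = 23 + -36*i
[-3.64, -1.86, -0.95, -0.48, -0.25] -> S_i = -3.64*0.51^i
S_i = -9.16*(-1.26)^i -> [-9.16, 11.54, -14.54, 18.32, -23.09]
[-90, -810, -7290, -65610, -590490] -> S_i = -90*9^i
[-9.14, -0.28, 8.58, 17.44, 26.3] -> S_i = -9.14 + 8.86*i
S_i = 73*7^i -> [73, 511, 3577, 25039, 175273]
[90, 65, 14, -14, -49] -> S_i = Random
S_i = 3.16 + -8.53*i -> [3.16, -5.37, -13.9, -22.43, -30.96]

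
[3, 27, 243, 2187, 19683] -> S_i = 3*9^i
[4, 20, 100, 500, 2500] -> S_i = 4*5^i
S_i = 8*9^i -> [8, 72, 648, 5832, 52488]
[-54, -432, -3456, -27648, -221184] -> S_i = -54*8^i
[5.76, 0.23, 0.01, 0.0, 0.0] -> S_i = 5.76*0.04^i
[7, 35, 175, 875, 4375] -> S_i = 7*5^i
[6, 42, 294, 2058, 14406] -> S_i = 6*7^i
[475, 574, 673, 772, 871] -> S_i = 475 + 99*i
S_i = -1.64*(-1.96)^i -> [-1.64, 3.21, -6.3, 12.35, -24.2]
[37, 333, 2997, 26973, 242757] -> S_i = 37*9^i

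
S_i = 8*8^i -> [8, 64, 512, 4096, 32768]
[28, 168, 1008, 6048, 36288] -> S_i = 28*6^i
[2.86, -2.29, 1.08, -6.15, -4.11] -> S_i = Random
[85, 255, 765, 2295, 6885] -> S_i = 85*3^i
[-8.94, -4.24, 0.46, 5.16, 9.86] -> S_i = -8.94 + 4.70*i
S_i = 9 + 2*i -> [9, 11, 13, 15, 17]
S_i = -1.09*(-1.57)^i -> [-1.09, 1.71, -2.69, 4.22, -6.62]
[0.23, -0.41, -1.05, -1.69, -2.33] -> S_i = 0.23 + -0.64*i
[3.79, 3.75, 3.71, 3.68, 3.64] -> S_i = 3.79*0.99^i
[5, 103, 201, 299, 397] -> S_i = 5 + 98*i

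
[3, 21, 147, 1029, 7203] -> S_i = 3*7^i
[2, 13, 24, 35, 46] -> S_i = 2 + 11*i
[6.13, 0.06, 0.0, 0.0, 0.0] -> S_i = 6.13*0.01^i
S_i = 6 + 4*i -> [6, 10, 14, 18, 22]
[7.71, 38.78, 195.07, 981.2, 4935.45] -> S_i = 7.71*5.03^i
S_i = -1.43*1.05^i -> [-1.43, -1.5, -1.58, -1.66, -1.74]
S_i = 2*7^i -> [2, 14, 98, 686, 4802]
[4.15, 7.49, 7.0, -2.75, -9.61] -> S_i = Random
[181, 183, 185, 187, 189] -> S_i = 181 + 2*i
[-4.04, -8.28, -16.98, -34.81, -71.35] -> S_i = -4.04*2.05^i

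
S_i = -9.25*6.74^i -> [-9.25, -62.34, -420.21, -2832.18, -19088.92]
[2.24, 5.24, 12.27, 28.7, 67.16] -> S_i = 2.24*2.34^i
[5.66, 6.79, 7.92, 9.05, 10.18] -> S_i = 5.66 + 1.13*i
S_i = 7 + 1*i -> [7, 8, 9, 10, 11]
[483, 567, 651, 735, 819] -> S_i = 483 + 84*i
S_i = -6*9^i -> [-6, -54, -486, -4374, -39366]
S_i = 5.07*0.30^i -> [5.07, 1.52, 0.46, 0.14, 0.04]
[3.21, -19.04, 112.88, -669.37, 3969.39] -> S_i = 3.21*(-5.93)^i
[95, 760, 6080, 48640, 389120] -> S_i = 95*8^i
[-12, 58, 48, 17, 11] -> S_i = Random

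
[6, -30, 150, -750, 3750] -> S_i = 6*-5^i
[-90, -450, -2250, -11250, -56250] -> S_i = -90*5^i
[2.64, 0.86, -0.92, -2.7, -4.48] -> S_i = 2.64 + -1.78*i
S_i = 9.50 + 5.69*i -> [9.5, 15.19, 20.88, 26.57, 32.26]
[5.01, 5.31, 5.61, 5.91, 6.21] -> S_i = 5.01 + 0.30*i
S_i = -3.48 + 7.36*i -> [-3.48, 3.88, 11.24, 18.6, 25.96]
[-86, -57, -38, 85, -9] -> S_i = Random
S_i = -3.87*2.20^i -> [-3.87, -8.51, -18.73, -41.21, -90.66]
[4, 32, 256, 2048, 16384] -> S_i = 4*8^i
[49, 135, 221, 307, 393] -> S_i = 49 + 86*i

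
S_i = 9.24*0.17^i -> [9.24, 1.57, 0.27, 0.05, 0.01]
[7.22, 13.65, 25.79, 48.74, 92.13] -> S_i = 7.22*1.89^i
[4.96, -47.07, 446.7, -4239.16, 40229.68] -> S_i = 4.96*(-9.49)^i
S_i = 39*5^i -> [39, 195, 975, 4875, 24375]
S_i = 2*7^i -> [2, 14, 98, 686, 4802]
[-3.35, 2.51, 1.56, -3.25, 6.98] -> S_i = Random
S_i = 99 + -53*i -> [99, 46, -7, -60, -113]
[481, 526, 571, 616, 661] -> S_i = 481 + 45*i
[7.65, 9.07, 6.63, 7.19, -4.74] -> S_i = Random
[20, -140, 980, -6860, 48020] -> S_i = 20*-7^i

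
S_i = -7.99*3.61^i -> [-7.99, -28.84, -104.13, -375.9, -1356.99]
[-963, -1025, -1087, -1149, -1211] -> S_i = -963 + -62*i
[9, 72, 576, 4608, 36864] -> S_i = 9*8^i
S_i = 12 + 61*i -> [12, 73, 134, 195, 256]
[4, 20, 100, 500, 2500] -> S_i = 4*5^i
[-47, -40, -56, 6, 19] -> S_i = Random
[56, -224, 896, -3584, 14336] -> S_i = 56*-4^i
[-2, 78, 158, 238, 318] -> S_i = -2 + 80*i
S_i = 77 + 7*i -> [77, 84, 91, 98, 105]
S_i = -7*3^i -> [-7, -21, -63, -189, -567]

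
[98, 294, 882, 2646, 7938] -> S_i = 98*3^i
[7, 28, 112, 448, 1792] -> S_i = 7*4^i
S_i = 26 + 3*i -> [26, 29, 32, 35, 38]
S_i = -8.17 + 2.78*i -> [-8.17, -5.39, -2.61, 0.17, 2.95]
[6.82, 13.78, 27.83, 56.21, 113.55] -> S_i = 6.82*2.02^i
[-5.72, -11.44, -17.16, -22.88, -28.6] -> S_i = -5.72 + -5.72*i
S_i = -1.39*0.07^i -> [-1.39, -0.1, -0.01, -0.0, -0.0]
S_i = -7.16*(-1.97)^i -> [-7.16, 14.11, -27.79, 54.74, -107.84]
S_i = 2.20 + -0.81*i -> [2.2, 1.39, 0.58, -0.23, -1.04]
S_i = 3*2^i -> [3, 6, 12, 24, 48]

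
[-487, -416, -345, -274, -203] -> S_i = -487 + 71*i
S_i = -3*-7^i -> [-3, 21, -147, 1029, -7203]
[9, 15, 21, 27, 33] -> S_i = 9 + 6*i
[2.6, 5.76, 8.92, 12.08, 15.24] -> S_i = 2.60 + 3.16*i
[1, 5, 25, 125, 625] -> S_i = 1*5^i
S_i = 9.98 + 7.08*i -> [9.98, 17.06, 24.14, 31.22, 38.3]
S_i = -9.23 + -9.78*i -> [-9.23, -19.01, -28.79, -38.57, -48.35]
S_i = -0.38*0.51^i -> [-0.38, -0.19, -0.1, -0.05, -0.03]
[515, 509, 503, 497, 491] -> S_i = 515 + -6*i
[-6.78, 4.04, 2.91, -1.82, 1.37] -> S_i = Random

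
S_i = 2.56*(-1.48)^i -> [2.56, -3.79, 5.61, -8.3, 12.28]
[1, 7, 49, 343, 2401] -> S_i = 1*7^i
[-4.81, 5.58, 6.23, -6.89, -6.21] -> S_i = Random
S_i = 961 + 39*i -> [961, 1000, 1039, 1078, 1117]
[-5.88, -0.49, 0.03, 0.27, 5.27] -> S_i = Random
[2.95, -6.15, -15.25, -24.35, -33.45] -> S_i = 2.95 + -9.10*i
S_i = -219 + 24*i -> [-219, -195, -171, -147, -123]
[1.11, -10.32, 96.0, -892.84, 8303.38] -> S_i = 1.11*(-9.30)^i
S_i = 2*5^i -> [2, 10, 50, 250, 1250]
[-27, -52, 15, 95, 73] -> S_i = Random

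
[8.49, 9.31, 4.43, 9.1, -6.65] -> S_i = Random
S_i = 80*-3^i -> [80, -240, 720, -2160, 6480]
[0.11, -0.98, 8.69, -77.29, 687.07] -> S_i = 0.11*(-8.89)^i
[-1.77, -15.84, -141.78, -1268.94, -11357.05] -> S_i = -1.77*8.95^i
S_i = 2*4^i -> [2, 8, 32, 128, 512]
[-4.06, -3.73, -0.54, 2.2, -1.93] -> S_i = Random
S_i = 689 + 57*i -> [689, 746, 803, 860, 917]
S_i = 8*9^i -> [8, 72, 648, 5832, 52488]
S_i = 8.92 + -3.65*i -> [8.92, 5.27, 1.62, -2.03, -5.68]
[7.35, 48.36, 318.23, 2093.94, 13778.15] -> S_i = 7.35*6.58^i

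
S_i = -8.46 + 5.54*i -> [-8.46, -2.92, 2.62, 8.16, 13.7]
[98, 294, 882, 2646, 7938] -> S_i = 98*3^i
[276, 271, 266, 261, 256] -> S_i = 276 + -5*i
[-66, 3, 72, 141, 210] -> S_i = -66 + 69*i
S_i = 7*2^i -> [7, 14, 28, 56, 112]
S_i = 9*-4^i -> [9, -36, 144, -576, 2304]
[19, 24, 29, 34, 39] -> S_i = 19 + 5*i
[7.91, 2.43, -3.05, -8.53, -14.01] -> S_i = 7.91 + -5.48*i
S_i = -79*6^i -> [-79, -474, -2844, -17064, -102384]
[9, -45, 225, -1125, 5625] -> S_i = 9*-5^i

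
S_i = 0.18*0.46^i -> [0.18, 0.08, 0.04, 0.02, 0.01]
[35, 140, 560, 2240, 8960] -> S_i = 35*4^i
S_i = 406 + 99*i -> [406, 505, 604, 703, 802]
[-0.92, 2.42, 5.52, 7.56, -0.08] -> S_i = Random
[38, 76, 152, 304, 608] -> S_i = 38*2^i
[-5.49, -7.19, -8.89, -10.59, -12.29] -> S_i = -5.49 + -1.70*i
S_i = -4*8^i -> [-4, -32, -256, -2048, -16384]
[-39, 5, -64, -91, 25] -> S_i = Random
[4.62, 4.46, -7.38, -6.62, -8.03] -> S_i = Random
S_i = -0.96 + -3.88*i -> [-0.96, -4.84, -8.72, -12.6, -16.48]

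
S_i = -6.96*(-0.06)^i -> [-6.96, 0.42, -0.03, 0.0, -0.0]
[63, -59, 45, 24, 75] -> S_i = Random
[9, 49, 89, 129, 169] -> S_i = 9 + 40*i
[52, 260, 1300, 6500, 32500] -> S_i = 52*5^i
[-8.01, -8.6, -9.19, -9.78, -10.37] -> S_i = -8.01 + -0.59*i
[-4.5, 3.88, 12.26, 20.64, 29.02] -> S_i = -4.50 + 8.38*i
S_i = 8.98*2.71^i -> [8.98, 24.34, 65.95, 178.72, 484.34]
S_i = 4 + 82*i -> [4, 86, 168, 250, 332]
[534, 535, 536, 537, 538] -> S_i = 534 + 1*i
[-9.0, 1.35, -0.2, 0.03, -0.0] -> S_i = -9.00*(-0.15)^i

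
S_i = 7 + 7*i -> [7, 14, 21, 28, 35]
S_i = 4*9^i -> [4, 36, 324, 2916, 26244]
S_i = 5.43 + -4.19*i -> [5.43, 1.24, -2.95, -7.14, -11.33]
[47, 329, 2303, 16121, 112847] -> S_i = 47*7^i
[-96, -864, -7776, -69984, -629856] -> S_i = -96*9^i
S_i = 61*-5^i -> [61, -305, 1525, -7625, 38125]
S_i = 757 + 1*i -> [757, 758, 759, 760, 761]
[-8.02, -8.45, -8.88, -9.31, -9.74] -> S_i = -8.02 + -0.43*i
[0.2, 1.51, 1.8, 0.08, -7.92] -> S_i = Random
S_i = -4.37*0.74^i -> [-4.37, -3.23, -2.39, -1.77, -1.31]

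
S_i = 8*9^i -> [8, 72, 648, 5832, 52488]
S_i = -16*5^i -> [-16, -80, -400, -2000, -10000]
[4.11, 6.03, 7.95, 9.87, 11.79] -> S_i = 4.11 + 1.92*i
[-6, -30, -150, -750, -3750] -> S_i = -6*5^i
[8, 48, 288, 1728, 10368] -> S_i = 8*6^i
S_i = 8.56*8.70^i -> [8.56, 74.47, 647.91, 5636.79, 49040.04]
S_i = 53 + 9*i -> [53, 62, 71, 80, 89]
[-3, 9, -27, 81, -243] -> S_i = -3*-3^i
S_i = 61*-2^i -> [61, -122, 244, -488, 976]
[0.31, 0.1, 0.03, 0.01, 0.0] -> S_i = 0.31*0.32^i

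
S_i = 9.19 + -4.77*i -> [9.19, 4.42, -0.35, -5.12, -9.89]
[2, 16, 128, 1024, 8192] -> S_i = 2*8^i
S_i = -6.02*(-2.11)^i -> [-6.02, 12.7, -26.8, 56.55, -119.32]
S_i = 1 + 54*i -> [1, 55, 109, 163, 217]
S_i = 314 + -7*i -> [314, 307, 300, 293, 286]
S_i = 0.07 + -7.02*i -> [0.07, -6.95, -13.97, -20.99, -28.01]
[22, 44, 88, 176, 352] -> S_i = 22*2^i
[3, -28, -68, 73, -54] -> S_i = Random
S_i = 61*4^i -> [61, 244, 976, 3904, 15616]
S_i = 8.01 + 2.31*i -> [8.01, 10.32, 12.63, 14.94, 17.25]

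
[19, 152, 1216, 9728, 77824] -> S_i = 19*8^i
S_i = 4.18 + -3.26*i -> [4.18, 0.92, -2.34, -5.6, -8.86]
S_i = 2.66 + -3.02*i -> [2.66, -0.36, -3.38, -6.4, -9.42]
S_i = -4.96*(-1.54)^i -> [-4.96, 7.64, -11.76, 18.12, -27.9]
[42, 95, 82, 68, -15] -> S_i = Random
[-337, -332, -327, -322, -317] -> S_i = -337 + 5*i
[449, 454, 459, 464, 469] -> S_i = 449 + 5*i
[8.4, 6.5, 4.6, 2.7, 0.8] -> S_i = 8.40 + -1.90*i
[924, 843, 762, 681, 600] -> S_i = 924 + -81*i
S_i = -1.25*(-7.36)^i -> [-1.25, 9.2, -67.71, 498.36, -3667.93]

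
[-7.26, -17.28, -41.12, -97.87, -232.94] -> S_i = -7.26*2.38^i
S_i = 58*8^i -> [58, 464, 3712, 29696, 237568]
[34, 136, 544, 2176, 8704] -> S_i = 34*4^i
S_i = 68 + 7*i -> [68, 75, 82, 89, 96]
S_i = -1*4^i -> [-1, -4, -16, -64, -256]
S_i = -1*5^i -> [-1, -5, -25, -125, -625]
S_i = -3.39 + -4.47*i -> [-3.39, -7.86, -12.33, -16.8, -21.27]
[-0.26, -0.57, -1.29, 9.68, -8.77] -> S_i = Random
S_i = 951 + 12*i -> [951, 963, 975, 987, 999]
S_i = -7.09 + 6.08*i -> [-7.09, -1.01, 5.07, 11.15, 17.23]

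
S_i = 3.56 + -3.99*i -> [3.56, -0.43, -4.42, -8.41, -12.4]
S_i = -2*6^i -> [-2, -12, -72, -432, -2592]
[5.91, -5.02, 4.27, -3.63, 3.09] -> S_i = 5.91*(-0.85)^i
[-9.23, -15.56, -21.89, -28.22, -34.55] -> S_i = -9.23 + -6.33*i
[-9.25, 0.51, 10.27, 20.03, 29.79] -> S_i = -9.25 + 9.76*i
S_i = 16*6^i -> [16, 96, 576, 3456, 20736]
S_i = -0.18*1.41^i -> [-0.18, -0.25, -0.36, -0.5, -0.71]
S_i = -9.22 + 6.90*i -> [-9.22, -2.32, 4.58, 11.48, 18.38]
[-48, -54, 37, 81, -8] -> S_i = Random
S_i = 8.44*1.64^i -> [8.44, 13.84, 22.7, 37.23, 61.05]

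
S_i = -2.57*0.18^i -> [-2.57, -0.46, -0.08, -0.01, -0.0]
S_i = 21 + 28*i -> [21, 49, 77, 105, 133]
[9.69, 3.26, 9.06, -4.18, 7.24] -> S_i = Random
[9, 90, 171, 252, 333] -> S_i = 9 + 81*i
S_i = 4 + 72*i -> [4, 76, 148, 220, 292]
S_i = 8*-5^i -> [8, -40, 200, -1000, 5000]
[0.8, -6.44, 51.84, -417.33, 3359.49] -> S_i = 0.80*(-8.05)^i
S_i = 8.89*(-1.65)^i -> [8.89, -14.67, 24.2, -39.93, 65.89]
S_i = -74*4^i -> [-74, -296, -1184, -4736, -18944]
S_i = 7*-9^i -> [7, -63, 567, -5103, 45927]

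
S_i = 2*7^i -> [2, 14, 98, 686, 4802]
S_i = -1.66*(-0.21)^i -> [-1.66, 0.35, -0.07, 0.02, -0.0]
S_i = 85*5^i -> [85, 425, 2125, 10625, 53125]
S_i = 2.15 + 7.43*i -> [2.15, 9.58, 17.01, 24.44, 31.87]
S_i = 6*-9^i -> [6, -54, 486, -4374, 39366]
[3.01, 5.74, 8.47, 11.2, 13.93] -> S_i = 3.01 + 2.73*i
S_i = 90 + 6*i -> [90, 96, 102, 108, 114]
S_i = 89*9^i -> [89, 801, 7209, 64881, 583929]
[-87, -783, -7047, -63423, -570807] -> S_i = -87*9^i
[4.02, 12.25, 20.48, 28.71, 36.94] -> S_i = 4.02 + 8.23*i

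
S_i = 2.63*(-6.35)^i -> [2.63, -16.7, 106.05, -673.41, 4276.13]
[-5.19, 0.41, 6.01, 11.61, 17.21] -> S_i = -5.19 + 5.60*i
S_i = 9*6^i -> [9, 54, 324, 1944, 11664]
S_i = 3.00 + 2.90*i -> [3.0, 5.9, 8.8, 11.7, 14.6]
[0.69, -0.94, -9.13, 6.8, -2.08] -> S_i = Random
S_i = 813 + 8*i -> [813, 821, 829, 837, 845]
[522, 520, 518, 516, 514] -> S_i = 522 + -2*i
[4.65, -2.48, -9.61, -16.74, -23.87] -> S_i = 4.65 + -7.13*i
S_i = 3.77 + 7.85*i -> [3.77, 11.62, 19.47, 27.32, 35.17]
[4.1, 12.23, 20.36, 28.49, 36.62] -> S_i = 4.10 + 8.13*i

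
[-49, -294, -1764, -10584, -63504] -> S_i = -49*6^i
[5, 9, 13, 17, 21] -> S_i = 5 + 4*i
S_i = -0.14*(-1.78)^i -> [-0.14, 0.25, -0.44, 0.79, -1.41]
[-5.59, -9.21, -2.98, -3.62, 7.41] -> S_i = Random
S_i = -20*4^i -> [-20, -80, -320, -1280, -5120]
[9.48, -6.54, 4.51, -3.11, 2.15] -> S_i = 9.48*(-0.69)^i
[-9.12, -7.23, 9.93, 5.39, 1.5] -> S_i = Random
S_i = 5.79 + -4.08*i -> [5.79, 1.71, -2.37, -6.45, -10.53]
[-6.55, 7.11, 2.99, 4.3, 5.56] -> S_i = Random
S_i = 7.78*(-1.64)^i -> [7.78, -12.76, 20.93, -34.32, 56.28]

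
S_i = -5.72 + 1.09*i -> [-5.72, -4.63, -3.54, -2.45, -1.36]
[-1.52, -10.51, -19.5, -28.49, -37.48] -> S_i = -1.52 + -8.99*i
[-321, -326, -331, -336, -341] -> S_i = -321 + -5*i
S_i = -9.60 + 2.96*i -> [-9.6, -6.64, -3.68, -0.72, 2.24]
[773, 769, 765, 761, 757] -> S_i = 773 + -4*i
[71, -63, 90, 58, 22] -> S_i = Random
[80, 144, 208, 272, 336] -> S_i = 80 + 64*i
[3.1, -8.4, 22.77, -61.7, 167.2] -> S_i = 3.10*(-2.71)^i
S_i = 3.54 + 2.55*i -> [3.54, 6.09, 8.64, 11.19, 13.74]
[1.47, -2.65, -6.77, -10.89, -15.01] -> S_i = 1.47 + -4.12*i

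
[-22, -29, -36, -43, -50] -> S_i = -22 + -7*i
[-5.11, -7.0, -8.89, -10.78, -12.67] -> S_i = -5.11 + -1.89*i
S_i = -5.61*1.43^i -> [-5.61, -8.02, -11.47, -16.4, -23.46]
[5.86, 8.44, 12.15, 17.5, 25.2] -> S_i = 5.86*1.44^i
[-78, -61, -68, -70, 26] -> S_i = Random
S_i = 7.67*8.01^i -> [7.67, 61.44, 492.11, 3941.78, 31573.7]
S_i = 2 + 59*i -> [2, 61, 120, 179, 238]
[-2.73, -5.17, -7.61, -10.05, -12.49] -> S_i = -2.73 + -2.44*i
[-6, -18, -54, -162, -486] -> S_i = -6*3^i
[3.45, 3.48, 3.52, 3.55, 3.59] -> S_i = 3.45*1.01^i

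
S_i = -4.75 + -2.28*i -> [-4.75, -7.03, -9.31, -11.59, -13.87]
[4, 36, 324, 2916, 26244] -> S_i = 4*9^i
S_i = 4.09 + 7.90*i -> [4.09, 11.99, 19.89, 27.79, 35.69]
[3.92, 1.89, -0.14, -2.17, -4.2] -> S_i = 3.92 + -2.03*i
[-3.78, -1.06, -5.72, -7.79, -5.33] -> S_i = Random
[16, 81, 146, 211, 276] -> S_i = 16 + 65*i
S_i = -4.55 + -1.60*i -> [-4.55, -6.15, -7.75, -9.35, -10.95]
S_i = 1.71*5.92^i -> [1.71, 10.12, 59.93, 354.78, 2100.31]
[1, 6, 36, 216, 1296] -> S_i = 1*6^i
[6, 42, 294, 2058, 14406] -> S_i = 6*7^i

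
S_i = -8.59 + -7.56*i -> [-8.59, -16.15, -23.71, -31.27, -38.83]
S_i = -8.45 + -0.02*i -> [-8.45, -8.47, -8.49, -8.51, -8.53]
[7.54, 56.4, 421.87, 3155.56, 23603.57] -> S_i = 7.54*7.48^i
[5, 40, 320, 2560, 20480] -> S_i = 5*8^i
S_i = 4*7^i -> [4, 28, 196, 1372, 9604]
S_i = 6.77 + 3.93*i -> [6.77, 10.7, 14.63, 18.56, 22.49]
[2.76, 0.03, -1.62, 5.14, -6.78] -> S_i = Random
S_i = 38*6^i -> [38, 228, 1368, 8208, 49248]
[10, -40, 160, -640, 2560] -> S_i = 10*-4^i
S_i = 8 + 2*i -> [8, 10, 12, 14, 16]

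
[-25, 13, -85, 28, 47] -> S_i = Random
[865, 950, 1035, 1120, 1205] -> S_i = 865 + 85*i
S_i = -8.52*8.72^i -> [-8.52, -74.29, -647.85, -5649.23, -49261.26]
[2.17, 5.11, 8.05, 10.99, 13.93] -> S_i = 2.17 + 2.94*i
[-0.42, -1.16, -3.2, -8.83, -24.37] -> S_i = -0.42*2.76^i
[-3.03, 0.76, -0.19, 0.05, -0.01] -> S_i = -3.03*(-0.25)^i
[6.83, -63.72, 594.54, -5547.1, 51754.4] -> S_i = 6.83*(-9.33)^i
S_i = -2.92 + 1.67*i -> [-2.92, -1.25, 0.42, 2.09, 3.76]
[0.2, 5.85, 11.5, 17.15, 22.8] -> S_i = 0.20 + 5.65*i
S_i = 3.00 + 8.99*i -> [3.0, 11.99, 20.98, 29.97, 38.96]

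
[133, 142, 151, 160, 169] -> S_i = 133 + 9*i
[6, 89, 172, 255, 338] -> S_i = 6 + 83*i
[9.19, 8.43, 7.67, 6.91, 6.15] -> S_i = 9.19 + -0.76*i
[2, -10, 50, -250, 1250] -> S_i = 2*-5^i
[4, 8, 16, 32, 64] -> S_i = 4*2^i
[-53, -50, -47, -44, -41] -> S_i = -53 + 3*i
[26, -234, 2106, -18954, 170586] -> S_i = 26*-9^i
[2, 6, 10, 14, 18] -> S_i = 2 + 4*i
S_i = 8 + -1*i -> [8, 7, 6, 5, 4]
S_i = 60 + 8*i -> [60, 68, 76, 84, 92]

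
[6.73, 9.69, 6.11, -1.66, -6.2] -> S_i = Random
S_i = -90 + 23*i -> [-90, -67, -44, -21, 2]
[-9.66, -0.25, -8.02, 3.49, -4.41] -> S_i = Random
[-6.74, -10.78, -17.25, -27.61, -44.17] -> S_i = -6.74*1.60^i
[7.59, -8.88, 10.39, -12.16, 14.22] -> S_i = 7.59*(-1.17)^i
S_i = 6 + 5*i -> [6, 11, 16, 21, 26]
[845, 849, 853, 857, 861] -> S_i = 845 + 4*i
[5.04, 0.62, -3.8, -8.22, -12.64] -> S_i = 5.04 + -4.42*i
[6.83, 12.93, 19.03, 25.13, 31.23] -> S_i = 6.83 + 6.10*i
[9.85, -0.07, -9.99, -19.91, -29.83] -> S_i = 9.85 + -9.92*i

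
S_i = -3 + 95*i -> [-3, 92, 187, 282, 377]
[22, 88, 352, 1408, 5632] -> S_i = 22*4^i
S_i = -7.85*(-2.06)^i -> [-7.85, 16.17, -33.31, 68.62, -141.36]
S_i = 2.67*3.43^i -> [2.67, 9.16, 31.41, 107.74, 369.56]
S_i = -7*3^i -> [-7, -21, -63, -189, -567]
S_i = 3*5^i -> [3, 15, 75, 375, 1875]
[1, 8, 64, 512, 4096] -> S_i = 1*8^i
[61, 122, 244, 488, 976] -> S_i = 61*2^i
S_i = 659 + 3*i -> [659, 662, 665, 668, 671]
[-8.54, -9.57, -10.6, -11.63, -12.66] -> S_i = -8.54 + -1.03*i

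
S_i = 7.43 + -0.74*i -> [7.43, 6.69, 5.95, 5.21, 4.47]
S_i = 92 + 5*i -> [92, 97, 102, 107, 112]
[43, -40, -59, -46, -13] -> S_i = Random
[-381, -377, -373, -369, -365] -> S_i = -381 + 4*i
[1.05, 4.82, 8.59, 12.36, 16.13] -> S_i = 1.05 + 3.77*i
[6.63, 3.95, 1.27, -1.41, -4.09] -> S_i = 6.63 + -2.68*i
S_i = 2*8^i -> [2, 16, 128, 1024, 8192]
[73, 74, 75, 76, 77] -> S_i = 73 + 1*i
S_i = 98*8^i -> [98, 784, 6272, 50176, 401408]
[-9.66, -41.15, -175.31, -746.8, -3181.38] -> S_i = -9.66*4.26^i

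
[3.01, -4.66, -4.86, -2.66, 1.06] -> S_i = Random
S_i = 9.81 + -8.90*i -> [9.81, 0.91, -7.99, -16.89, -25.79]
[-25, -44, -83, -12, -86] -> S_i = Random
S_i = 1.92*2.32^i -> [1.92, 4.45, 10.33, 23.98, 55.62]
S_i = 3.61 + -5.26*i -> [3.61, -1.65, -6.91, -12.17, -17.43]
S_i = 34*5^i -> [34, 170, 850, 4250, 21250]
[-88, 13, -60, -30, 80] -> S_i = Random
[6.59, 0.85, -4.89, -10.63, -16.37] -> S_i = 6.59 + -5.74*i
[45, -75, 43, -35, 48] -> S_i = Random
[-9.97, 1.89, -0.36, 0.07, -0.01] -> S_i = -9.97*(-0.19)^i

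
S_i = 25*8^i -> [25, 200, 1600, 12800, 102400]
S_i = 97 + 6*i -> [97, 103, 109, 115, 121]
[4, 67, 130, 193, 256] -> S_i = 4 + 63*i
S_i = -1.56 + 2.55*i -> [-1.56, 0.99, 3.54, 6.09, 8.64]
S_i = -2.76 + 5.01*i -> [-2.76, 2.25, 7.26, 12.27, 17.28]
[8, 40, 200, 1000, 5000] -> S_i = 8*5^i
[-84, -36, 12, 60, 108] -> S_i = -84 + 48*i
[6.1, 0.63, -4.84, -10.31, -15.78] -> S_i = 6.10 + -5.47*i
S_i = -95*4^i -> [-95, -380, -1520, -6080, -24320]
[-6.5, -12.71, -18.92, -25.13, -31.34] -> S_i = -6.50 + -6.21*i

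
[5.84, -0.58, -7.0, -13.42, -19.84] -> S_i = 5.84 + -6.42*i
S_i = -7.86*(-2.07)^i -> [-7.86, 16.27, -33.68, 69.72, -144.31]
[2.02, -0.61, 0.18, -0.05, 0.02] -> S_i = 2.02*(-0.30)^i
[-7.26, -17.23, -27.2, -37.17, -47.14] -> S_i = -7.26 + -9.97*i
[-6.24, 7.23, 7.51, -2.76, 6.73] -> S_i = Random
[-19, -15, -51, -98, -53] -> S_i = Random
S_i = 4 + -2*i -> [4, 2, 0, -2, -4]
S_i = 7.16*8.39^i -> [7.16, 60.07, 504.01, 4228.62, 35478.14]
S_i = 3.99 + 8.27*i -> [3.99, 12.26, 20.53, 28.8, 37.07]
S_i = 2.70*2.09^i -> [2.7, 5.64, 11.79, 24.65, 51.52]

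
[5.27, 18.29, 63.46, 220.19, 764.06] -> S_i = 5.27*3.47^i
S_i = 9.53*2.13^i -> [9.53, 20.3, 43.24, 92.09, 196.16]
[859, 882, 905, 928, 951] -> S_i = 859 + 23*i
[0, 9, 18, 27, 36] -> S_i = 0 + 9*i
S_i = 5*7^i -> [5, 35, 245, 1715, 12005]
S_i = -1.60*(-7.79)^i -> [-1.6, 12.46, -97.09, 756.37, -5892.1]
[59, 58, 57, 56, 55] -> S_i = 59 + -1*i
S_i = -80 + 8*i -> [-80, -72, -64, -56, -48]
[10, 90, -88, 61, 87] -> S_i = Random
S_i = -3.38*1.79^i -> [-3.38, -6.05, -10.83, -19.39, -34.7]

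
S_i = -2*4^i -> [-2, -8, -32, -128, -512]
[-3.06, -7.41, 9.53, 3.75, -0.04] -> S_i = Random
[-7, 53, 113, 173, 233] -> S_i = -7 + 60*i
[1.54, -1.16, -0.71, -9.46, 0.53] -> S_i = Random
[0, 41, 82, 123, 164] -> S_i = 0 + 41*i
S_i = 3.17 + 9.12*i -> [3.17, 12.29, 21.41, 30.53, 39.65]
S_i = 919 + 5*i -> [919, 924, 929, 934, 939]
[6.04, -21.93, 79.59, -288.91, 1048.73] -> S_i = 6.04*(-3.63)^i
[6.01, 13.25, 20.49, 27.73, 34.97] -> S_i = 6.01 + 7.24*i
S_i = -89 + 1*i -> [-89, -88, -87, -86, -85]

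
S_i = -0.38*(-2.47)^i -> [-0.38, 0.94, -2.32, 5.73, -14.14]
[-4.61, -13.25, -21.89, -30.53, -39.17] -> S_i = -4.61 + -8.64*i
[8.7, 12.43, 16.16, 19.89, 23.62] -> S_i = 8.70 + 3.73*i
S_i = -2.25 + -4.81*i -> [-2.25, -7.06, -11.87, -16.68, -21.49]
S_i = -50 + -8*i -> [-50, -58, -66, -74, -82]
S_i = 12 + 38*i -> [12, 50, 88, 126, 164]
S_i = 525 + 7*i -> [525, 532, 539, 546, 553]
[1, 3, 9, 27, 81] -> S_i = 1*3^i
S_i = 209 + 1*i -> [209, 210, 211, 212, 213]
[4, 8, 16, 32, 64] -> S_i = 4*2^i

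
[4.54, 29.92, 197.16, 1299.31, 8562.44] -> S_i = 4.54*6.59^i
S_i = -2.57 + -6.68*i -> [-2.57, -9.25, -15.93, -22.61, -29.29]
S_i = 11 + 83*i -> [11, 94, 177, 260, 343]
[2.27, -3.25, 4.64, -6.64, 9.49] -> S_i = 2.27*(-1.43)^i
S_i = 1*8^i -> [1, 8, 64, 512, 4096]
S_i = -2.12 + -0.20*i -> [-2.12, -2.32, -2.52, -2.72, -2.92]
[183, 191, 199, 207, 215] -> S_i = 183 + 8*i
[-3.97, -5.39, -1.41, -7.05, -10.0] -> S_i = Random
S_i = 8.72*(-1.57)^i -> [8.72, -13.69, 21.49, -33.75, 52.98]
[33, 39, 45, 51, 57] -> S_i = 33 + 6*i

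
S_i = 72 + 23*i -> [72, 95, 118, 141, 164]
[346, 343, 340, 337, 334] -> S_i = 346 + -3*i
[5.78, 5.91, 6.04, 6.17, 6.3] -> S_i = 5.78 + 0.13*i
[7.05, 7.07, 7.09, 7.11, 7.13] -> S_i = 7.05 + 0.02*i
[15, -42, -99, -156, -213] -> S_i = 15 + -57*i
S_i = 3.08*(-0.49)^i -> [3.08, -1.51, 0.74, -0.36, 0.18]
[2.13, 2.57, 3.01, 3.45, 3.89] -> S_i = 2.13 + 0.44*i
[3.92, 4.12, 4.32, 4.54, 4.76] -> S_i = 3.92*1.05^i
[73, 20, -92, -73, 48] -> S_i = Random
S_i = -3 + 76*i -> [-3, 73, 149, 225, 301]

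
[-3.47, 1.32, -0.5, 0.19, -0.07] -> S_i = -3.47*(-0.38)^i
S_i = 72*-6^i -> [72, -432, 2592, -15552, 93312]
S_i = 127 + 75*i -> [127, 202, 277, 352, 427]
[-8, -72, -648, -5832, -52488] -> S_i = -8*9^i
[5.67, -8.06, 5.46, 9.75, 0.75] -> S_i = Random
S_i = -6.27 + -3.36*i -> [-6.27, -9.63, -12.99, -16.35, -19.71]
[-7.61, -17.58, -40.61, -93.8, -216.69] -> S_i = -7.61*2.31^i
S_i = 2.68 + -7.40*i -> [2.68, -4.72, -12.12, -19.52, -26.92]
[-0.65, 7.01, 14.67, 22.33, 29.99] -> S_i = -0.65 + 7.66*i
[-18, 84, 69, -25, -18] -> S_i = Random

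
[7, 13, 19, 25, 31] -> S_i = 7 + 6*i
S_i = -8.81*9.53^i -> [-8.81, -83.96, -800.13, -7625.26, -72668.72]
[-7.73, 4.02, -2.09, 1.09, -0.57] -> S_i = -7.73*(-0.52)^i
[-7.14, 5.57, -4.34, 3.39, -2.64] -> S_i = -7.14*(-0.78)^i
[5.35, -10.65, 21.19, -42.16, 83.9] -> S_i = 5.35*(-1.99)^i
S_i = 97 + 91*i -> [97, 188, 279, 370, 461]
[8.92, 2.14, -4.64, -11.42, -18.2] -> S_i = 8.92 + -6.78*i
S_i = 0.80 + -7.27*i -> [0.8, -6.47, -13.74, -21.01, -28.28]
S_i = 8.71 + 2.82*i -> [8.71, 11.53, 14.35, 17.17, 19.99]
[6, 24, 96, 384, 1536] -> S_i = 6*4^i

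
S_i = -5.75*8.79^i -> [-5.75, -50.54, -444.27, -3905.12, -34326.01]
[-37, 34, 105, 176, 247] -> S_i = -37 + 71*i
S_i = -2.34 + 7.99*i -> [-2.34, 5.65, 13.64, 21.63, 29.62]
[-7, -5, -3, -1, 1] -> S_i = -7 + 2*i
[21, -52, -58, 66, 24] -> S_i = Random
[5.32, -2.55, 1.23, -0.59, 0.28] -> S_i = 5.32*(-0.48)^i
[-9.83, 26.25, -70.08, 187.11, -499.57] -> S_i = -9.83*(-2.67)^i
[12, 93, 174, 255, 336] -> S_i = 12 + 81*i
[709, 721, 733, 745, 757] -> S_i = 709 + 12*i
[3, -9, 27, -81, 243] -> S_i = 3*-3^i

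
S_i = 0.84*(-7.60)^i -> [0.84, -6.38, 48.52, -368.74, 2802.42]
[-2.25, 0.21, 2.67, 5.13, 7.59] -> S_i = -2.25 + 2.46*i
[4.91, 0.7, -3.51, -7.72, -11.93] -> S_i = 4.91 + -4.21*i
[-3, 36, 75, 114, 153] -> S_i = -3 + 39*i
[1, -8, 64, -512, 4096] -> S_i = 1*-8^i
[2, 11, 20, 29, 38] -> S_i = 2 + 9*i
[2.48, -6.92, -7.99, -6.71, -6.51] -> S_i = Random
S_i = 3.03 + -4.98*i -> [3.03, -1.95, -6.93, -11.91, -16.89]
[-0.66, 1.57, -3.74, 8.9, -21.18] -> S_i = -0.66*(-2.38)^i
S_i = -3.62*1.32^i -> [-3.62, -4.78, -6.31, -8.33, -10.99]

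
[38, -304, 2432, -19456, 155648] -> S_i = 38*-8^i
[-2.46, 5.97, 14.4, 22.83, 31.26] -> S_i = -2.46 + 8.43*i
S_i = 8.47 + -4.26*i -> [8.47, 4.21, -0.05, -4.31, -8.57]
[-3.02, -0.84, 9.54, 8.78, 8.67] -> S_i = Random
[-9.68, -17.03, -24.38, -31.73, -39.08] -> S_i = -9.68 + -7.35*i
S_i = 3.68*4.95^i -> [3.68, 18.22, 90.17, 446.34, 2209.37]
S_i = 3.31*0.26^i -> [3.31, 0.86, 0.22, 0.06, 0.02]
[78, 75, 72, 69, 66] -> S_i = 78 + -3*i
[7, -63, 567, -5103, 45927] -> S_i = 7*-9^i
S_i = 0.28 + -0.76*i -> [0.28, -0.48, -1.24, -2.0, -2.76]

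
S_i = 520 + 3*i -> [520, 523, 526, 529, 532]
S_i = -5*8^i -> [-5, -40, -320, -2560, -20480]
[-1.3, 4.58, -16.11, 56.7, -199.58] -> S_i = -1.30*(-3.52)^i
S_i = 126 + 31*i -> [126, 157, 188, 219, 250]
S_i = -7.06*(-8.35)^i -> [-7.06, 58.95, -492.24, 4110.21, -34320.26]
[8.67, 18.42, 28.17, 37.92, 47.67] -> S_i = 8.67 + 9.75*i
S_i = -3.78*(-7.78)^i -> [-3.78, 29.41, -228.8, 1780.04, -13848.74]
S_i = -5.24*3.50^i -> [-5.24, -18.34, -64.19, -224.67, -786.33]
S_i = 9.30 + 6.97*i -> [9.3, 16.27, 23.24, 30.21, 37.18]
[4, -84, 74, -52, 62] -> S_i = Random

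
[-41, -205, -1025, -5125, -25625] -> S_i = -41*5^i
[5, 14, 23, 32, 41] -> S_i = 5 + 9*i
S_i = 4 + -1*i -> [4, 3, 2, 1, 0]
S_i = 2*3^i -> [2, 6, 18, 54, 162]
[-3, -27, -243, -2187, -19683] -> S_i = -3*9^i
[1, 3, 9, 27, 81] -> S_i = 1*3^i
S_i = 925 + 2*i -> [925, 927, 929, 931, 933]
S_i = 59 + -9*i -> [59, 50, 41, 32, 23]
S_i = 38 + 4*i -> [38, 42, 46, 50, 54]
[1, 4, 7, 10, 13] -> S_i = 1 + 3*i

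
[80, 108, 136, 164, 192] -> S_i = 80 + 28*i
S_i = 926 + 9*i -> [926, 935, 944, 953, 962]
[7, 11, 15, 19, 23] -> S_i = 7 + 4*i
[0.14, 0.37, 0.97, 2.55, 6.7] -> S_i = 0.14*2.63^i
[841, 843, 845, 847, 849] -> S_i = 841 + 2*i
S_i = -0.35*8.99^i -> [-0.35, -3.15, -28.29, -254.3, -2286.16]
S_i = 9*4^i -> [9, 36, 144, 576, 2304]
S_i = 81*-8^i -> [81, -648, 5184, -41472, 331776]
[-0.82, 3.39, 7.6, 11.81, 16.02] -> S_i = -0.82 + 4.21*i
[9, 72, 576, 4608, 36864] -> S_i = 9*8^i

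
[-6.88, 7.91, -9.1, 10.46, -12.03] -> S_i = -6.88*(-1.15)^i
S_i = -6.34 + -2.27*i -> [-6.34, -8.61, -10.88, -13.15, -15.42]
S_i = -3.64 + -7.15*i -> [-3.64, -10.79, -17.94, -25.09, -32.24]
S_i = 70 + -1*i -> [70, 69, 68, 67, 66]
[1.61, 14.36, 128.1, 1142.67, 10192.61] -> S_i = 1.61*8.92^i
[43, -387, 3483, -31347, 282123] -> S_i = 43*-9^i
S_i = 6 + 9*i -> [6, 15, 24, 33, 42]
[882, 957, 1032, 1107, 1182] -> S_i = 882 + 75*i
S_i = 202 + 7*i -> [202, 209, 216, 223, 230]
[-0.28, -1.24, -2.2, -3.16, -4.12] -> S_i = -0.28 + -0.96*i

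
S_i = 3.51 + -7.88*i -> [3.51, -4.37, -12.25, -20.13, -28.01]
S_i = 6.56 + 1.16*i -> [6.56, 7.72, 8.88, 10.04, 11.2]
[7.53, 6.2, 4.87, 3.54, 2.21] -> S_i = 7.53 + -1.33*i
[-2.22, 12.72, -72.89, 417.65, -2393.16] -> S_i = -2.22*(-5.73)^i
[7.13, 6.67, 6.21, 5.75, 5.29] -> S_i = 7.13 + -0.46*i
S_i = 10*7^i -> [10, 70, 490, 3430, 24010]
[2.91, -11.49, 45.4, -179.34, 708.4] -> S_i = 2.91*(-3.95)^i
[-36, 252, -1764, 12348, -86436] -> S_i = -36*-7^i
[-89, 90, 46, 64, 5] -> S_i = Random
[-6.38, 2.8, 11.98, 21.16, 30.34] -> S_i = -6.38 + 9.18*i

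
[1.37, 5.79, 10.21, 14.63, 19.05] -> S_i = 1.37 + 4.42*i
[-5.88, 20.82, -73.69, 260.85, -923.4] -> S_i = -5.88*(-3.54)^i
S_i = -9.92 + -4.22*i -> [-9.92, -14.14, -18.36, -22.58, -26.8]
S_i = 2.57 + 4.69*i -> [2.57, 7.26, 11.95, 16.64, 21.33]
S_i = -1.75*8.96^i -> [-1.75, -15.68, -140.49, -1258.82, -11278.99]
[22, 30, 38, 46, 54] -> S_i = 22 + 8*i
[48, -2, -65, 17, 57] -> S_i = Random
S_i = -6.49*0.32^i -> [-6.49, -2.08, -0.66, -0.21, -0.07]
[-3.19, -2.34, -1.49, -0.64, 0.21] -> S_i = -3.19 + 0.85*i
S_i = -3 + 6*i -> [-3, 3, 9, 15, 21]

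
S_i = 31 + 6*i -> [31, 37, 43, 49, 55]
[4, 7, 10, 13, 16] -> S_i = 4 + 3*i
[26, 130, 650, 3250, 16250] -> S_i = 26*5^i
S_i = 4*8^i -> [4, 32, 256, 2048, 16384]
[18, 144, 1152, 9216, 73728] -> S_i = 18*8^i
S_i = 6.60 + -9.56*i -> [6.6, -2.96, -12.52, -22.08, -31.64]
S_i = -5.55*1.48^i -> [-5.55, -8.21, -12.16, -17.99, -26.63]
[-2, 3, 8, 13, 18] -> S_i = -2 + 5*i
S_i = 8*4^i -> [8, 32, 128, 512, 2048]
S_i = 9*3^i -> [9, 27, 81, 243, 729]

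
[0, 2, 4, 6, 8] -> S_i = 0 + 2*i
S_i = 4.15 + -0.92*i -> [4.15, 3.23, 2.31, 1.39, 0.47]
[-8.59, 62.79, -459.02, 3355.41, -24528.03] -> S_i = -8.59*(-7.31)^i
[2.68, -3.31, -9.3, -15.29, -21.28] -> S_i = 2.68 + -5.99*i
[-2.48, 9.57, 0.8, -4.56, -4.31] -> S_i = Random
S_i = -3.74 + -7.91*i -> [-3.74, -11.65, -19.56, -27.47, -35.38]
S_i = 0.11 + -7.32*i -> [0.11, -7.21, -14.53, -21.85, -29.17]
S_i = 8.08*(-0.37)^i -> [8.08, -2.99, 1.11, -0.41, 0.15]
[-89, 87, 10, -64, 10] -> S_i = Random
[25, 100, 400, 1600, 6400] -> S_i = 25*4^i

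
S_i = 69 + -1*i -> [69, 68, 67, 66, 65]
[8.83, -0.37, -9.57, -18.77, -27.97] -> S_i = 8.83 + -9.20*i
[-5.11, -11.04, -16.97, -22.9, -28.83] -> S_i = -5.11 + -5.93*i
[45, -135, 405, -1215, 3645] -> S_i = 45*-3^i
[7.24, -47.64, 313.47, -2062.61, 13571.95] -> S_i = 7.24*(-6.58)^i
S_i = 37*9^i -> [37, 333, 2997, 26973, 242757]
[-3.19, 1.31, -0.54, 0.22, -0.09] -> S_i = -3.19*(-0.41)^i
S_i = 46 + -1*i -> [46, 45, 44, 43, 42]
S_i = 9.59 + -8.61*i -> [9.59, 0.98, -7.63, -16.24, -24.85]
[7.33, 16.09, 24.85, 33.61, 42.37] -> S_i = 7.33 + 8.76*i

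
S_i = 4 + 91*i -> [4, 95, 186, 277, 368]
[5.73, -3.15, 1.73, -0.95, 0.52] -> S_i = 5.73*(-0.55)^i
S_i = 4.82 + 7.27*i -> [4.82, 12.09, 19.36, 26.63, 33.9]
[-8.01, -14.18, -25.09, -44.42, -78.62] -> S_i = -8.01*1.77^i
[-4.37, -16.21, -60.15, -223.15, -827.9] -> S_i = -4.37*3.71^i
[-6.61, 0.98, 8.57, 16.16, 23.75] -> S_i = -6.61 + 7.59*i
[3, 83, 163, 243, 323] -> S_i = 3 + 80*i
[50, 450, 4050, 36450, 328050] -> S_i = 50*9^i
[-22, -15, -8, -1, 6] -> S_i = -22 + 7*i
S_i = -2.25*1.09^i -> [-2.25, -2.45, -2.67, -2.91, -3.18]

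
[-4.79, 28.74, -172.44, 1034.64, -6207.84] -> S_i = -4.79*(-6.00)^i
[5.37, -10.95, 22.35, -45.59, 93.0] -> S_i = 5.37*(-2.04)^i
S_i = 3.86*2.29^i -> [3.86, 8.84, 20.24, 46.35, 106.15]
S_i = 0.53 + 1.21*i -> [0.53, 1.74, 2.95, 4.16, 5.37]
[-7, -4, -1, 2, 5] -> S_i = -7 + 3*i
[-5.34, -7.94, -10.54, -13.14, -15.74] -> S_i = -5.34 + -2.60*i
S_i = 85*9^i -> [85, 765, 6885, 61965, 557685]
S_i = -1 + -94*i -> [-1, -95, -189, -283, -377]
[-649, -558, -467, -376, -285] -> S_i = -649 + 91*i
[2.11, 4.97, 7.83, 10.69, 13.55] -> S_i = 2.11 + 2.86*i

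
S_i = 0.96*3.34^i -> [0.96, 3.21, 10.71, 35.77, 119.47]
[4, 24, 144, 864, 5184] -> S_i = 4*6^i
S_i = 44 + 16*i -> [44, 60, 76, 92, 108]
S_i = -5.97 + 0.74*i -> [-5.97, -5.23, -4.49, -3.75, -3.01]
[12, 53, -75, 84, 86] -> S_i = Random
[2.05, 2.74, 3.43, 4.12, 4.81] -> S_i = 2.05 + 0.69*i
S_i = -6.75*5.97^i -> [-6.75, -40.3, -240.58, -1436.24, -8574.35]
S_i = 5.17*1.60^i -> [5.17, 8.27, 13.24, 21.18, 33.88]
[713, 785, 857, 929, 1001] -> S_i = 713 + 72*i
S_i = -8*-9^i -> [-8, 72, -648, 5832, -52488]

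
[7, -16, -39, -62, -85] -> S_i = 7 + -23*i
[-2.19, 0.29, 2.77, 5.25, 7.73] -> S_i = -2.19 + 2.48*i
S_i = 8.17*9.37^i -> [8.17, 76.55, 717.3, 6721.11, 62976.78]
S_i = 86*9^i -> [86, 774, 6966, 62694, 564246]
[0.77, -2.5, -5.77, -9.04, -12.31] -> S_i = 0.77 + -3.27*i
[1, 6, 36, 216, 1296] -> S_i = 1*6^i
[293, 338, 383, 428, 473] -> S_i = 293 + 45*i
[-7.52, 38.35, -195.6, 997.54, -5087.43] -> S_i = -7.52*(-5.10)^i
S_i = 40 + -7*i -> [40, 33, 26, 19, 12]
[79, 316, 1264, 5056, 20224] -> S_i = 79*4^i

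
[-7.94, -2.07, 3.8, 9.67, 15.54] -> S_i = -7.94 + 5.87*i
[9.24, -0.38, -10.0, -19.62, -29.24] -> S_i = 9.24 + -9.62*i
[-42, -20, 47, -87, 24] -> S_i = Random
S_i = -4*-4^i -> [-4, 16, -64, 256, -1024]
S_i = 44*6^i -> [44, 264, 1584, 9504, 57024]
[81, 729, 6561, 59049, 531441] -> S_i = 81*9^i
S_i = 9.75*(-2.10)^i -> [9.75, -20.48, 43.0, -90.29, 189.62]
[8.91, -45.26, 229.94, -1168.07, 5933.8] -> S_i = 8.91*(-5.08)^i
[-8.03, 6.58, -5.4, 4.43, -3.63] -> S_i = -8.03*(-0.82)^i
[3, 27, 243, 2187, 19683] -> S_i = 3*9^i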